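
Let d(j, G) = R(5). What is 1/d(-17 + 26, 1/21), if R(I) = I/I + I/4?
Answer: 4/9 ≈ 0.44444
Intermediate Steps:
R(I) = 1 + I/4 (R(I) = 1 + I*(1/4) = 1 + I/4)
d(j, G) = 9/4 (d(j, G) = 1 + (1/4)*5 = 1 + 5/4 = 9/4)
1/d(-17 + 26, 1/21) = 1/(9/4) = 4/9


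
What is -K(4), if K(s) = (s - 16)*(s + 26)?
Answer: 360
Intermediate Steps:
K(s) = (-16 + s)*(26 + s)
-K(4) = -(-416 + 4**2 + 10*4) = -(-416 + 16 + 40) = -1*(-360) = 360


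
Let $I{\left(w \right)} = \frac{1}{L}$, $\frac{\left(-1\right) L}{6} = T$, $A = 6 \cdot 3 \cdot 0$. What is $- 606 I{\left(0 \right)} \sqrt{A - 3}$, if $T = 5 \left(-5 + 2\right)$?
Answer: $- \frac{101 i \sqrt{3}}{15} \approx - 11.662 i$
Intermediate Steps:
$A = 0$ ($A = 18 \cdot 0 = 0$)
$T = -15$ ($T = 5 \left(-3\right) = -15$)
$L = 90$ ($L = \left(-6\right) \left(-15\right) = 90$)
$I{\left(w \right)} = \frac{1}{90}$
$- 606 I{\left(0 \right)} \sqrt{A - 3} = - 606 \frac{\sqrt{0 - 3}}{90} = - 606 \frac{\sqrt{-3}}{90} = - 606 \frac{i \sqrt{3}}{90} = - \frac{101 i \sqrt{3}}{15}$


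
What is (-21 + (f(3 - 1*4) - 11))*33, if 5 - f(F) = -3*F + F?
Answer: -957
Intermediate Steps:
f(F) = 5 + 2*F (f(F) = 5 - (-3*F + F) = 5 - (-2)*F = 5 + 2*F)
(-21 + (f(3 - 1*4) - 11))*33 = (-21 + ((5 + 2*(3 - 1*4)) - 11))*33 = (-21 + ((5 + 2*(3 - 4)) - 11))*33 = (-21 + ((5 + 2*(-1)) - 11))*33 = (-21 + ((5 - 2) - 11))*33 = (-21 + (3 - 11))*33 = (-21 - 8)*33 = -29*33 = -957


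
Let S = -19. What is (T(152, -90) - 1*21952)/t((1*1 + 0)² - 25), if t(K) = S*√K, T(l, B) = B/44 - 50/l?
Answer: -18353857*I*√6/190608 ≈ -235.86*I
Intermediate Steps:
T(l, B) = -50/l + B/44 (T(l, B) = B*(1/44) - 50/l = B/44 - 50/l = -50/l + B/44)
t(K) = -19*√K
(T(152, -90) - 1*21952)/t((1*1 + 0)² - 25) = ((-50/152 + (1/44)*(-90)) - 1*21952)/((-19*√((1*1 + 0)² - 25))) = ((-50*1/152 - 45/22) - 21952)/((-19*√((1 + 0)² - 25))) = ((-25/76 - 45/22) - 21952)/((-19*√(1² - 25))) = (-1985/836 - 21952)/((-19*√(1 - 25))) = -18353857*I*√6/228/836 = -18353857*I*√6/190608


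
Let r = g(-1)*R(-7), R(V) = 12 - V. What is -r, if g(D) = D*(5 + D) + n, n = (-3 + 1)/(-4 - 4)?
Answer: 285/4 ≈ 71.250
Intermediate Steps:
n = ¼ (n = -2/(-8) = -2*(-⅛) = ¼ ≈ 0.25000)
g(D) = ¼ + D*(5 + D) (g(D) = D*(5 + D) + ¼ = ¼ + D*(5 + D))
r = -285/4 (r = (¼ + (-1)² + 5*(-1))*(12 - 1*(-7)) = (¼ + 1 - 5)*(12 + 7) = -15/4*19 = -285/4 ≈ -71.250)
-r = -1*(-285/4) = 285/4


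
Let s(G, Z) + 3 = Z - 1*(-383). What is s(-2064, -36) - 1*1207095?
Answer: -1206751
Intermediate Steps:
s(G, Z) = 380 + Z (s(G, Z) = -3 + (Z - 1*(-383)) = -3 + (Z + 383) = -3 + (383 + Z) = 380 + Z)
s(-2064, -36) - 1*1207095 = (380 - 36) - 1*1207095 = 344 - 1207095 = -1206751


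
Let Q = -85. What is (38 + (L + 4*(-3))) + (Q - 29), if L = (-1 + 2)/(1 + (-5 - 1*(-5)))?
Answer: -87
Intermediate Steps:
L = 1 (L = 1/(1 + (-5 + 5)) = 1/(1 + 0) = 1/1 = 1*1 = 1)
(38 + (L + 4*(-3))) + (Q - 29) = (38 + (1 + 4*(-3))) + (-85 - 29) = (38 + (1 - 12)) - 114 = (38 - 11) - 114 = 27 - 114 = -87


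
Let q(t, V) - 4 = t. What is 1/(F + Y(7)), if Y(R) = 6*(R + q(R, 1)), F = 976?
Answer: 1/1084 ≈ 0.00092251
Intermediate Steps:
q(t, V) = 4 + t
Y(R) = 24 + 12*R (Y(R) = 6*(R + (4 + R)) = 6*(4 + 2*R) = 24 + 12*R)
1/(F + Y(7)) = 1/(976 + (24 + 12*7)) = 1/(976 + (24 + 84)) = 1/(976 + 108) = 1/1084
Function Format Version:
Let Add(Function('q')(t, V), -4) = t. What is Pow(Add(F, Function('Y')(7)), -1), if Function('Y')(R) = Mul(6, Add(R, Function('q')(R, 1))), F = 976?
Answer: Rational(1, 1084) ≈ 0.00092251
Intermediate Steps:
Function('q')(t, V) = Add(4, t)
Function('Y')(R) = Add(24, Mul(12, R)) (Function('Y')(R) = Mul(6, Add(R, Add(4, R))) = Mul(6, Add(4, Mul(2, R))) = Add(24, Mul(12, R)))
Pow(Add(F, Function('Y')(7)), -1) = Pow(Add(976, Add(24, Mul(12, 7))), -1) = Pow(Add(976, Add(24, 84)), -1) = Pow(Add(976, 108), -1) = Pow(1084, -1) = Rational(1, 1084)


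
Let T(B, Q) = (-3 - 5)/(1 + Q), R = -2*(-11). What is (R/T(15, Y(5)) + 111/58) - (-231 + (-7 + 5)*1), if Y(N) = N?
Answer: 6334/29 ≈ 218.41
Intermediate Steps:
R = 22
T(B, Q) = -8/(1 + Q)
(R/T(15, Y(5)) + 111/58) - (-231 + (-7 + 5)*1) = (22/((-8/(1 + 5))) + 111/58) - (-231 + (-7 + 5)*1) = (22/((-8/6)) + 111*(1/58)) - (-231 - 2*1) = (22/((-8*1/6)) + 111/58) - (-231 - 2) = (22/(-4/3) + 111/58) - 1*(-233) = (22*(-3/4) + 111/58) + 233 = (-33/2 + 111/58) + 233 = -423/29 + 233 = 6334/29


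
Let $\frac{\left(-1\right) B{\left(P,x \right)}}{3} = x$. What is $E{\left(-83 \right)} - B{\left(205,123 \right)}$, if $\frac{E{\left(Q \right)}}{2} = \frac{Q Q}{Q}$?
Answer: $203$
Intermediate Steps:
$B{\left(P,x \right)} = - 3 x$
$E{\left(Q \right)} = 2 Q$ ($E{\left(Q \right)} = 2 \frac{Q Q}{Q} = 2 \frac{Q^{2}}{Q} = 2 Q$)
$E{\left(-83 \right)} - B{\left(205,123 \right)} = 2 \left(-83\right) - \left(-3\right) 123 = -166 - -369 = -166 + 369 = 203$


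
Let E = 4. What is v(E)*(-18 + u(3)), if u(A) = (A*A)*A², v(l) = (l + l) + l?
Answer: 756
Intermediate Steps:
v(l) = 3*l (v(l) = 2*l + l = 3*l)
u(A) = A⁴ (u(A) = A²*A² = A⁴)
v(E)*(-18 + u(3)) = (3*4)*(-18 + 3⁴) = 12*(-18 + 81) = 12*63 = 756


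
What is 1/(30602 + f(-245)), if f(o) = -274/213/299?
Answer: 63687/1948949300 ≈ 3.2678e-5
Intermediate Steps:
f(o) = -274/63687 (f(o) = -274*1/213*(1/299) = -274/213*1/299 = -274/63687)
1/(30602 + f(-245)) = 1/(30602 - 274/63687) = 1/(1948949300/63687) = 63687/1948949300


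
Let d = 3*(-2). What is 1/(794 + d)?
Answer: 1/788 ≈ 0.0012690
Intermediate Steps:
d = -6
1/(794 + d) = 1/(794 - 6) = 1/788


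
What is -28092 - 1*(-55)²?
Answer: -31117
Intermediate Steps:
-28092 - 1*(-55)² = -28092 - 1*3025 = -28092 - 3025 = -31117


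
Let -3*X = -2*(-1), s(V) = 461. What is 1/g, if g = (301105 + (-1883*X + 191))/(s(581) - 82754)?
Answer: -246879/907654 ≈ -0.27200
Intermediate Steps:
X = -⅔ (X = -(-2)*(-1)/3 = -⅓*2 = -⅔ ≈ -0.66667)
g = -907654/246879 (g = (301105 + (-1883*(-2)/3 + 191))/(461 - 82754) = (301105 + (-269*(-14/3) + 191))/(-82293) = (301105 + (3766/3 + 191))*(-1/82293) = (301105 + 4339/3)*(-1/82293) = (907654/3)*(-1/82293) = -907654/246879 ≈ -3.6765)
1/g = 1/(-907654/246879) = -246879/907654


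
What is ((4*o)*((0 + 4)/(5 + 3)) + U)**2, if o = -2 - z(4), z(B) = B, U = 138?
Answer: 15876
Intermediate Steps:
o = -6 (o = -2 - 1*4 = -2 - 4 = -6)
((4*o)*((0 + 4)/(5 + 3)) + U)**2 = ((4*(-6))*((0 + 4)/(5 + 3)) + 138)**2 = (-96/8 + 138)**2 = (-24*1/2 + 138)**2 = (-12 + 138)**2 = 126**2 = 15876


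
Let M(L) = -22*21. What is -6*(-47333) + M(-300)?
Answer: 283536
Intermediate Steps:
M(L) = -462
-6*(-47333) + M(-300) = -6*(-47333) - 462 = 283998 - 462 = 283536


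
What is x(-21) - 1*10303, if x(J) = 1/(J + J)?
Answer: -432727/42 ≈ -10303.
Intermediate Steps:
x(J) = 1/(2*J)
x(-21) - 1*10303 = (1/2)/(-21) - 1*10303 = (1/2)*(-1/21) - 10303 = -1/42 - 10303 = -432727/42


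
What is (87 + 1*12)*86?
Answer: 8514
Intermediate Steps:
(87 + 1*12)*86 = (87 + 12)*86 = 99*86 = 8514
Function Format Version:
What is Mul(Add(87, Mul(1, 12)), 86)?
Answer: 8514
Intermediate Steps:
Mul(Add(87, Mul(1, 12)), 86) = Mul(Add(87, 12), 86) = Mul(99, 86) = 8514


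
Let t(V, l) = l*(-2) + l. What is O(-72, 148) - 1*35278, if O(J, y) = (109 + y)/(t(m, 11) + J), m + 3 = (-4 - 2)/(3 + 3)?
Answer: -2928331/83 ≈ -35281.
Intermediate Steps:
m = -4 (m = -3 + (-4 - 2)/(3 + 3) = -3 - 6/6 = -3 - 6*⅙ = -3 - 1 = -4)
t(V, l) = -l (t(V, l) = -2*l + l = -l)
O(J, y) = (109 + y)/(-11 + J) (O(J, y) = (109 + y)/(-1*11 + J) = (109 + y)/(-11 + J))
O(-72, 148) - 1*35278 = (109 + 148)/(-11 - 72) - 1*35278 = 257/(-83) - 35278 = -1/83*257 - 35278 = -257/83 - 35278 = -2928331/83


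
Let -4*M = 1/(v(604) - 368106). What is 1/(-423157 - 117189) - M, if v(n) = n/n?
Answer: -1006383/397808128660 ≈ -2.5298e-6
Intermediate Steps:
v(n) = 1
M = 1/1472420 (M = -1/(4*(1 - 368106)) = -¼/(-368105) = -¼*(-1/368105) = 1/1472420 ≈ 6.7915e-7)
1/(-423157 - 117189) - M = 1/(-423157 - 117189) - 1*1/1472420 = 1/(-540346) - 1/1472420 = -1/540346 - 1/1472420 = -1006383/397808128660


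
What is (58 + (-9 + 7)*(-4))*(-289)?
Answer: -19074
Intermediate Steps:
(58 + (-9 + 7)*(-4))*(-289) = (58 - 2*(-4))*(-289) = (58 + 8)*(-289) = 66*(-289) = -19074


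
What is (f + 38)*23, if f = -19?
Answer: 437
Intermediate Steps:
(f + 38)*23 = (-19 + 38)*23 = 19*23 = 437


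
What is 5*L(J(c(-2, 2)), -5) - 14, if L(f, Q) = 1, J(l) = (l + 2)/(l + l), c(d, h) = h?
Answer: -9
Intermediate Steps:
J(l) = (2 + l)/(2*l) (J(l) = (2 + l)/((2*l)) = (2 + l)*(1/(2*l)) = (2 + l)/(2*l))
5*L(J(c(-2, 2)), -5) - 14 = 5*1 - 14 = 5 - 14 = -9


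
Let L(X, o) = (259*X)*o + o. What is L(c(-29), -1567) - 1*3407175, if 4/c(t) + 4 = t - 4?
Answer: -3364866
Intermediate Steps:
c(t) = 4/(-8 + t) (c(t) = 4/(-4 + (t - 4)) = 4/(-4 + (-4 + t)) = 4/(-8 + t))
L(X, o) = o + 259*X*o (L(X, o) = 259*X*o + o = o + 259*X*o)
L(c(-29), -1567) - 1*3407175 = -1567*(1 + 259*(4/(-8 - 29))) - 1*3407175 = -1567*(1 + 259*(4/(-37))) - 3407175 = -1567*(1 + 259*(4*(-1/37))) - 3407175 = -1567*(1 + 259*(-4/37)) - 3407175 = -1567*(1 - 28) - 3407175 = -1567*(-27) - 3407175 = 42309 - 3407175 = -3364866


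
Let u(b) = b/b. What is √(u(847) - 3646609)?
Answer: 4*I*√227913 ≈ 1909.6*I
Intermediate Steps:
u(b) = 1
√(u(847) - 3646609) = √(1 - 3646609) = √(-3646608) = 4*I*√227913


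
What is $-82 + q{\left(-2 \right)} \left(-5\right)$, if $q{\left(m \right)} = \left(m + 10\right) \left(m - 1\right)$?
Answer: $38$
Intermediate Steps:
$q{\left(m \right)} = \left(-1 + m\right) \left(10 + m\right)$ ($q{\left(m \right)} = \left(10 + m\right) \left(-1 + m\right) = \left(-1 + m\right) \left(10 + m\right)$)
$-82 + q{\left(-2 \right)} \left(-5\right) = -82 + \left(-10 + \left(-2\right)^{2} + 9 \left(-2\right)\right) \left(-5\right) = -82 + \left(-10 + 4 - 18\right) \left(-5\right) = -82 - -120 = -82 + 120 = 38$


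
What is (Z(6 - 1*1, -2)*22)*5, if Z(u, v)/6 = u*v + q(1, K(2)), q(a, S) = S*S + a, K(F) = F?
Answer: -3300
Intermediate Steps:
q(a, S) = a + S² (q(a, S) = S² + a = a + S²)
Z(u, v) = 30 + 6*u*v (Z(u, v) = 6*(u*v + (1 + 2²)) = 6*(u*v + (1 + 4)) = 6*(u*v + 5) = 6*(5 + u*v) = 30 + 6*u*v)
(Z(6 - 1*1, -2)*22)*5 = ((30 + 6*(6 - 1*1)*(-2))*22)*5 = ((30 + 6*(6 - 1)*(-2))*22)*5 = ((30 + 6*5*(-2))*22)*5 = ((30 - 60)*22)*5 = -30*22*5 = -660*5 = -3300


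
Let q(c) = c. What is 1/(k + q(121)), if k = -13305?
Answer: -1/13184 ≈ -7.5849e-5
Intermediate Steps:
1/(k + q(121)) = 1/(-13305 + 121) = 1/(-13184) = -1/13184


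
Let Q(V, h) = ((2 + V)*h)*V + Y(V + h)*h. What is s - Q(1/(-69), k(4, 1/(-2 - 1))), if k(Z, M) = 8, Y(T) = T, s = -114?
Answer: -845810/4761 ≈ -177.65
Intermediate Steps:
Q(V, h) = h*(V + h) + V*h*(2 + V) (Q(V, h) = ((2 + V)*h)*V + (V + h)*h = (h*(2 + V))*V + h*(V + h) = V*h*(2 + V) + h*(V + h) = h*(V + h) + V*h*(2 + V))
s - Q(1/(-69), k(4, 1/(-2 - 1))) = -114 - 8*(8 + (1/(-69))² + 3/(-69)) = -114 - 8*(8 + (-1/69)² + 3*(-1/69)) = -114 - 8*(8 + 1/4761 - 1/23) = -114 - 8*37882/4761 = -114 - 1*303056/4761 = -114 - 303056/4761 = -845810/4761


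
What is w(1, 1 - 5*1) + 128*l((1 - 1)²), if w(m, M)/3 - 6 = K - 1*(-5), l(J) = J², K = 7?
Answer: 54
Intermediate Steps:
w(m, M) = 54 (w(m, M) = 18 + 3*(7 - 1*(-5)) = 18 + 3*(7 + 5) = 18 + 3*12 = 18 + 36 = 54)
w(1, 1 - 5*1) + 128*l((1 - 1)²) = 54 + 128*((1 - 1)²)² = 54 + 128*(0²)² = 54 + 128*0² = 54 + 128*0 = 54 + 0 = 54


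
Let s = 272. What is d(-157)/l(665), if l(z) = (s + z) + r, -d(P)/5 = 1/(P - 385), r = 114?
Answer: 5/569642 ≈ 8.7774e-6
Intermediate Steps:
d(P) = -5/(-385 + P) (d(P) = -5/(P - 385) = -5/(-385 + P))
l(z) = 386 + z (l(z) = (272 + z) + 114 = 386 + z)
d(-157)/l(665) = (-5/(-385 - 157))/(386 + 665) = -5/(-542)/1051 = -5*(-1/542)*(1/1051) = (5/542)*(1/1051) = 5/569642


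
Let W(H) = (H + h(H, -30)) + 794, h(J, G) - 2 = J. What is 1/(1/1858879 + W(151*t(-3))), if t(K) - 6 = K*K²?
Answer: -1858879/10309342933 ≈ -0.00018031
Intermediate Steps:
t(K) = 6 + K³ (t(K) = 6 + K*K² = 6 + K³)
h(J, G) = 2 + J
W(H) = 796 + 2*H (W(H) = (H + (2 + H)) + 794 = (2 + 2*H) + 794 = 796 + 2*H)
1/(1/1858879 + W(151*t(-3))) = 1/(1/1858879 + (796 + 2*(151*(6 + (-3)³)))) = 1/(1/1858879 + (796 + 2*(151*(6 - 27)))) = 1/(1/1858879 + (796 + 2*(151*(-21)))) = 1/(1/1858879 + (796 + 2*(-3171))) = 1/(1/1858879 + (796 - 6342)) = 1/(1/1858879 - 5546) = 1/(-10309342933/1858879) = -1858879/10309342933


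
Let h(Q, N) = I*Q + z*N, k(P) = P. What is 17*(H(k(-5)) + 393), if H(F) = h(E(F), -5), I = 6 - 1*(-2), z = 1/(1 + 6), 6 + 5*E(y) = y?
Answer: 222938/35 ≈ 6369.7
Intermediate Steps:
E(y) = -6/5 + y/5
z = 1/7 ≈ 0.14286
I = 8 (I = 6 + 2 = 8)
h(Q, N) = 8*Q + N/7
H(F) = -361/35 + 8*F/5 (H(F) = 8*(-6/5 + F/5) + (1/7)*(-5) = (-48/5 + 8*F/5) - 5/7 = -361/35 + 8*F/5)
17*(H(k(-5)) + 393) = 17*((-361/35 + (8/5)*(-5)) + 393) = 17*((-361/35 - 8) + 393) = 17*(-641/35 + 393) = 17*(13114/35) = 222938/35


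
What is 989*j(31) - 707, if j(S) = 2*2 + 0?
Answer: 3249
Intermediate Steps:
j(S) = 4 (j(S) = 4 + 0 = 4)
989*j(31) - 707 = 989*4 - 707 = 3956 - 707 = 3249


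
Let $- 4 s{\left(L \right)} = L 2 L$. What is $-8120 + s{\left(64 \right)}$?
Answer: $-10168$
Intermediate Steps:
$s{\left(L \right)} = - \frac{L^{2}}{2}$ ($s{\left(L \right)} = - \frac{L 2 L}{4} = - \frac{2 L L}{4} = - \frac{2 L^{2}}{4} = - \frac{L^{2}}{2}$)
$-8120 + s{\left(64 \right)} = -8120 - \frac{64^{2}}{2} = -8120 - 2048 = -10168$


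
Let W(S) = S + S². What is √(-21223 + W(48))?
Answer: I*√18871 ≈ 137.37*I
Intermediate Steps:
√(-21223 + W(48)) = √(-21223 + 48*(1 + 48)) = √(-21223 + 48*49) = √(-21223 + 2352) = √(-18871) = I*√18871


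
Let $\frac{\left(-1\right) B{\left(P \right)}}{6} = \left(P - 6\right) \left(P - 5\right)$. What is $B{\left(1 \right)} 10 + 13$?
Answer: $-1187$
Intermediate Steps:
$B{\left(P \right)} = - 6 \left(-6 + P\right) \left(-5 + P\right)$ ($B{\left(P \right)} = - 6 \left(P - 6\right) \left(P - 5\right) = - 6 \left(P - 6\right) \left(-5 + P\right) = - 6 \left(-6 + P\right) \left(-5 + P\right)$)
$B{\left(1 \right)} 10 + 13 = \left(-180 - 6 \cdot 1^{2} + 66 \cdot 1\right) 10 + 13 = \left(-180 - 6 + 66\right) 10 + 13 = \left(-120\right) 10 + 13 = -1200 + 13 = -1187$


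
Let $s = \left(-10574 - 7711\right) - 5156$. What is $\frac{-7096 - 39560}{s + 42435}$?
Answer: $- \frac{23328}{9497} \approx -2.4564$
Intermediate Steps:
$s = -23441$ ($s = -18285 - 5156 = -23441$)
$\frac{-7096 - 39560}{s + 42435} = \frac{-7096 - 39560}{-23441 + 42435} = - \frac{46656}{18994} = \left(-46656\right) \frac{1}{18994} = - \frac{23328}{9497}$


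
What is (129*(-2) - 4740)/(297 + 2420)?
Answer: -4998/2717 ≈ -1.8395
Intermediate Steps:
(129*(-2) - 4740)/(297 + 2420) = (-258 - 4740)/2717 = -4998*1/2717 = -4998/2717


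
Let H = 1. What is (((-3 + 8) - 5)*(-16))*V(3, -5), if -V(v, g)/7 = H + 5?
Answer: 0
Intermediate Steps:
V(v, g) = -42 (V(v, g) = -7*(1 + 5) = -7*6 = -42)
(((-3 + 8) - 5)*(-16))*V(3, -5) = (((-3 + 8) - 5)*(-16))*(-42) = ((5 - 5)*(-16))*(-42) = (0*(-16))*(-42) = 0*(-42) = 0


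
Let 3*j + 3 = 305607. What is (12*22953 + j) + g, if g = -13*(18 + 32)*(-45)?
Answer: 406554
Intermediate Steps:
g = 29250 (g = -13*50*(-45) = -650*(-45) = 29250)
j = 101868 (j = -1 + (⅓)*305607 = -1 + 101869 = 101868)
(12*22953 + j) + g = (12*22953 + 101868) + 29250 = (275436 + 101868) + 29250 = 377304 + 29250 = 406554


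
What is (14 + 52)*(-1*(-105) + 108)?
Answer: 14058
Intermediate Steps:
(14 + 52)*(-1*(-105) + 108) = 66*(105 + 108) = 66*213 = 14058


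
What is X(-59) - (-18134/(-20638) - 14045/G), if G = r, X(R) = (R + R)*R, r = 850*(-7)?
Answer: 5026521707/722330 ≈ 6958.8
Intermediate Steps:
r = -5950
X(R) = 2*R² (X(R) = (2*R)*R = 2*R²)
G = -5950
X(-59) - (-18134/(-20638) - 14045/G) = 2*(-59)² - (-18134/(-20638) - 14045/(-5950)) = 2*3481 - (-18134*(-1/20638) - 14045*(-1/5950)) = 6962 - (9067/10319 + 2809/1190) = 6962 - 1*2339753/722330 = 6962 - 2339753/722330 = 5026521707/722330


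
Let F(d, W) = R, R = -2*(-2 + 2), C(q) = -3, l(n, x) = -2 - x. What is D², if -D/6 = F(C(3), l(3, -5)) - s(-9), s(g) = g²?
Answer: 236196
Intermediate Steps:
R = 0 (R = -2*0 = 0)
F(d, W) = 0
D = 486 (D = -6*(0 - 1*(-9)²) = -6*(0 - 1*81) = -6*(0 - 81) = -6*(-81) = 486)
D² = 486² = 236196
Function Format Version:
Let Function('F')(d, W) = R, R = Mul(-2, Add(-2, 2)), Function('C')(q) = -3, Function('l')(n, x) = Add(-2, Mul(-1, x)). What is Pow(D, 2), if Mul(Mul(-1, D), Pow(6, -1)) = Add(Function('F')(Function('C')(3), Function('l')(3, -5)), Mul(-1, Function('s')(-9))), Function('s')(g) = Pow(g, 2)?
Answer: 236196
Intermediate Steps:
R = 0 (R = Mul(-2, 0) = 0)
Function('F')(d, W) = 0
D = 486 (D = Mul(-6, Add(0, Mul(-1, Pow(-9, 2)))) = Mul(-6, Add(0, Mul(-1, 81))) = Mul(-6, Add(0, -81)) = Mul(-6, -81) = 486)
Pow(D, 2) = Pow(486, 2) = 236196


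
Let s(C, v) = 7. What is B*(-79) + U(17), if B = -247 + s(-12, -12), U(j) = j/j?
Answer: 18961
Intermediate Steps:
U(j) = 1
B = -240 (B = -247 + 7 = -240)
B*(-79) + U(17) = -240*(-79) + 1 = 18960 + 1 = 18961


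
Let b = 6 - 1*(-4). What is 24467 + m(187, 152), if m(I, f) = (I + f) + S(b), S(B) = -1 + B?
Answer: 24815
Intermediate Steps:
b = 10 (b = 6 + 4 = 10)
m(I, f) = 9 + I + f (m(I, f) = (I + f) + (-1 + 10) = (I + f) + 9 = 9 + I + f)
24467 + m(187, 152) = 24467 + (9 + 187 + 152) = 24467 + 348 = 24815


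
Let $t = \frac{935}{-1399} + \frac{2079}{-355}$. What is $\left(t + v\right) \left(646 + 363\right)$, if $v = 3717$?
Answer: $\frac{1859374120171}{496645} \approx 3.7439 \cdot 10^{6}$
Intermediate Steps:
$t = - \frac{3240446}{496645}$ ($t = 935 \left(- \frac{1}{1399}\right) + 2079 \left(- \frac{1}{355}\right) = - \frac{935}{1399} - \frac{2079}{355} = - \frac{3240446}{496645} \approx -6.5247$)
$\left(t + v\right) \left(646 + 363\right) = \left(- \frac{3240446}{496645} + 3717\right) \left(646 + 363\right) = \frac{1842789019}{496645} \cdot 1009 = \frac{1859374120171}{496645}$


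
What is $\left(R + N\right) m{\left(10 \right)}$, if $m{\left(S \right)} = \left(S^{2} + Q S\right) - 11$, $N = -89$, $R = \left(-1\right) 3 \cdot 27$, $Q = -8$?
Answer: $-1530$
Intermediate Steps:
$R = -81$ ($R = \left(-3\right) 27 = -81$)
$m{\left(S \right)} = -11 + S^{2} - 8 S$ ($m{\left(S \right)} = \left(S^{2} - 8 S\right) - 11 = -11 + S^{2} - 8 S$)
$\left(R + N\right) m{\left(10 \right)} = \left(-81 - 89\right) \left(-11 + 10^{2} - 80\right) = - 170 \left(-11 + 100 - 80\right) = \left(-170\right) 9 = -1530$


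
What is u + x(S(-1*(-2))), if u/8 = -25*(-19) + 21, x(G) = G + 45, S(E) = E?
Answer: 4015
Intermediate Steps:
x(G) = 45 + G
u = 3968 (u = 8*(-25*(-19) + 21) = 8*(475 + 21) = 8*496 = 3968)
u + x(S(-1*(-2))) = 3968 + (45 - 1*(-2)) = 3968 + (45 + 2) = 3968 + 47 = 4015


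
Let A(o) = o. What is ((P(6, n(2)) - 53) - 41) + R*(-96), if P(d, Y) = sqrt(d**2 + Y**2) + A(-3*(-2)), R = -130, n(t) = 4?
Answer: 12392 + 2*sqrt(13) ≈ 12399.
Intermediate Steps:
P(d, Y) = 6 + sqrt(Y**2 + d**2) (P(d, Y) = sqrt(d**2 + Y**2) - 3*(-2) = sqrt(Y**2 + d**2) + 6 = 6 + sqrt(Y**2 + d**2))
((P(6, n(2)) - 53) - 41) + R*(-96) = (((6 + sqrt(4**2 + 6**2)) - 53) - 41) - 130*(-96) = (((6 + sqrt(16 + 36)) - 53) - 41) + 12480 = (((6 + sqrt(52)) - 53) - 41) + 12480 = (((6 + 2*sqrt(13)) - 53) - 41) + 12480 = ((-47 + 2*sqrt(13)) - 41) + 12480 = (-88 + 2*sqrt(13)) + 12480 = 12392 + 2*sqrt(13)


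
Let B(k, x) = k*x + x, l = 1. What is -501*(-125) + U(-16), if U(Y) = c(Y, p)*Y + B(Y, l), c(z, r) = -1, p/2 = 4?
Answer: 62626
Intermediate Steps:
p = 8 (p = 2*4 = 8)
B(k, x) = x + k*x
U(Y) = 1 (U(Y) = -Y + 1*(1 + Y) = -Y + (1 + Y) = 1)
-501*(-125) + U(-16) = -501*(-125) + 1 = 62625 + 1 = 62626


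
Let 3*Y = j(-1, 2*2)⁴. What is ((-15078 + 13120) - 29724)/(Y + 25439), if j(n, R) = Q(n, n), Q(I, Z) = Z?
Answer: -47523/38159 ≈ -1.2454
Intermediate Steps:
j(n, R) = n
Y = ⅓ (Y = (⅓)*(-1)⁴ = (⅓)*1 = ⅓ ≈ 0.33333)
((-15078 + 13120) - 29724)/(Y + 25439) = ((-15078 + 13120) - 29724)/(⅓ + 25439) = (-1958 - 29724)/(76318/3) = -31682*3/76318 = -47523/38159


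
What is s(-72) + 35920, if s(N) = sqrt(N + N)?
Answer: 35920 + 12*I ≈ 35920.0 + 12.0*I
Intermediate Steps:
s(N) = sqrt(2)*sqrt(N) (s(N) = sqrt(2*N) = sqrt(2)*sqrt(N))
s(-72) + 35920 = sqrt(2)*sqrt(-72) + 35920 = sqrt(2)*(6*I*sqrt(2)) + 35920 = 12*I + 35920 = 35920 + 12*I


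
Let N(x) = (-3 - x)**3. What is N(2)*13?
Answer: -1625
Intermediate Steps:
N(2)*13 = -(3 + 2)**3*13 = -1*5**3*13 = -1*125*13 = -125*13 = -1625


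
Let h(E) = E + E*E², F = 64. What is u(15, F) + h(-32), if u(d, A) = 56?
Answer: -32744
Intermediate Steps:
h(E) = E + E³
u(15, F) + h(-32) = 56 + (-32 + (-32)³) = 56 + (-32 - 32768) = 56 - 32800 = -32744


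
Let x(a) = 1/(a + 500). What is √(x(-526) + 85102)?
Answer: √57528926/26 ≈ 291.72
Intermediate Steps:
x(a) = 1/(500 + a)
√(x(-526) + 85102) = √(1/(500 - 526) + 85102) = √(1/(-26) + 85102) = √(-1/26 + 85102) = √(2212651/26) = √57528926/26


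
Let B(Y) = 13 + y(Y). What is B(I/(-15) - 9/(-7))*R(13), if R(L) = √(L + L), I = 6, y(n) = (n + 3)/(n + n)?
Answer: 471*√26/31 ≈ 77.472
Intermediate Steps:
y(n) = (3 + n)/(2*n) (y(n) = (3 + n)/((2*n)) = (3 + n)*(1/(2*n)) = (3 + n)/(2*n))
B(Y) = 13 + (3 + Y)/(2*Y)
R(L) = √2*√L (R(L) = √(2*L) = √2*√L)
B(I/(-15) - 9/(-7))*R(13) = (3*(1 + 9*(6/(-15) - 9/(-7)))/(2*(6/(-15) - 9/(-7))))*(√2*√13) = (3*(1 + 9*(6*(-1/15) - 9*(-⅐)))/(2*(6*(-1/15) - 9*(-⅐))))*√26 = (3*(1 + 9*(-⅖ + 9/7))/(2*(-⅖ + 9/7)))*√26 = (3*(1 + 9*(31/35))/(2*(31/35)))*√26 = ((3/2)*(35/31)*(1 + 279/35))*√26 = ((3/2)*(35/31)*(314/35))*√26 = 471*√26/31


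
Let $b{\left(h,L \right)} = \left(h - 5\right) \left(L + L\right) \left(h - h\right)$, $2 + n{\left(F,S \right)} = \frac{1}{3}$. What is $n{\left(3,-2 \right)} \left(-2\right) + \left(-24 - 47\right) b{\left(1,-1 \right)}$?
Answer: $\frac{10}{3} \approx 3.3333$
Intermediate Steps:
$n{\left(F,S \right)} = - \frac{5}{3}$ ($n{\left(F,S \right)} = -2 + \frac{1}{3} = - \frac{5}{3}$)
$b{\left(h,L \right)} = 0$ ($b{\left(h,L \right)} = \left(-5 + h\right) 2 L 0 = 2 L \left(-5 + h\right) 0 = 0$)
$n{\left(3,-2 \right)} \left(-2\right) + \left(-24 - 47\right) b{\left(1,-1 \right)} = \left(- \frac{5}{3}\right) \left(-2\right) + \left(-24 - 47\right) 0 = \frac{10}{3} - 0 = \frac{10}{3} + 0 = \frac{10}{3}$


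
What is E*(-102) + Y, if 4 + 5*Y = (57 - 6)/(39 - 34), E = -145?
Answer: 369781/25 ≈ 14791.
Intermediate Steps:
Y = 31/25 (Y = -⅘ + ((57 - 6)/(39 - 34))/5 = -⅘ + (51/5)/5 = -⅘ + (51*(⅕))/5 = -⅘ + (⅕)*(51/5) = -⅘ + 51/25 = 31/25 ≈ 1.2400)
E*(-102) + Y = -145*(-102) + 31/25 = 14790 + 31/25 = 369781/25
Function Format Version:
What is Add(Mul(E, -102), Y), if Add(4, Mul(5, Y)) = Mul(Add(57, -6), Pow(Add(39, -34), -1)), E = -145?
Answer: Rational(369781, 25) ≈ 14791.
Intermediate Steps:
Y = Rational(31, 25) (Y = Add(Rational(-4, 5), Mul(Rational(1, 5), Mul(Add(57, -6), Pow(Add(39, -34), -1)))) = Add(Rational(-4, 5), Mul(Rational(1, 5), Mul(51, Pow(5, -1)))) = Add(Rational(-4, 5), Mul(Rational(1, 5), Mul(51, Rational(1, 5)))) = Add(Rational(-4, 5), Mul(Rational(1, 5), Rational(51, 5))) = Add(Rational(-4, 5), Rational(51, 25)) = Rational(31, 25) ≈ 1.2400)
Add(Mul(E, -102), Y) = Add(Mul(-145, -102), Rational(31, 25)) = Add(14790, Rational(31, 25)) = Rational(369781, 25)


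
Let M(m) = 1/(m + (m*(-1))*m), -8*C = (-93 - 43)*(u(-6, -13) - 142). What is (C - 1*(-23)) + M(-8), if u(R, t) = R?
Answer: -179497/72 ≈ -2493.0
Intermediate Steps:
C = -2516 (C = -(-93 - 43)*(-6 - 142)/8 = -(-17)*(-148) = -⅛*20128 = -2516)
M(m) = 1/(m - m²) (M(m) = 1/(m + (-m)*m) = 1/(m - m²))
(C - 1*(-23)) + M(-8) = (-2516 - 1*(-23)) - 1/(-8*(-1 - 8)) = (-2516 + 23) - 1*(-⅛)/(-9) = -2493 - 1*(-⅛)*(-⅑) = -2493 - 1/72 = -179497/72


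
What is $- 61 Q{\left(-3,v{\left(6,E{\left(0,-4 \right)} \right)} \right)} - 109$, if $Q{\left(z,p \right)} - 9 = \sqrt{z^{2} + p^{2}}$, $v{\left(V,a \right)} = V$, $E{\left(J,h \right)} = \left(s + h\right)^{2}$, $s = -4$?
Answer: $-658 - 183 \sqrt{5} \approx -1067.2$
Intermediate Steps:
$E{\left(J,h \right)} = \left(-4 + h\right)^{2}$
$Q{\left(z,p \right)} = 9 + \sqrt{p^{2} + z^{2}}$ ($Q{\left(z,p \right)} = 9 + \sqrt{z^{2} + p^{2}} = 9 + \sqrt{p^{2} + z^{2}}$)
$- 61 Q{\left(-3,v{\left(6,E{\left(0,-4 \right)} \right)} \right)} - 109 = - 61 \left(9 + \sqrt{6^{2} + \left(-3\right)^{2}}\right) - 109 = - 61 \left(9 + \sqrt{36 + 9}\right) - 109 = - 61 \left(9 + \sqrt{45}\right) - 109 = - 61 \left(9 + 3 \sqrt{5}\right) - 109 = \left(-549 - 183 \sqrt{5}\right) - 109 = -658 - 183 \sqrt{5}$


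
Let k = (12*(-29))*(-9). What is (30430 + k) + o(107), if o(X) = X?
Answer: 33669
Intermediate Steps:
k = 3132 (k = -348*(-9) = 3132)
(30430 + k) + o(107) = (30430 + 3132) + 107 = 33562 + 107 = 33669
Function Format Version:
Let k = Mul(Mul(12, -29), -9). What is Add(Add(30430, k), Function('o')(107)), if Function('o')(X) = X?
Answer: 33669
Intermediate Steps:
k = 3132 (k = Mul(-348, -9) = 3132)
Add(Add(30430, k), Function('o')(107)) = Add(Add(30430, 3132), 107) = Add(33562, 107) = 33669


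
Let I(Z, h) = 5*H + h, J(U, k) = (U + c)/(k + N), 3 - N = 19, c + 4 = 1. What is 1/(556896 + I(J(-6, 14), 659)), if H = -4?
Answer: 1/557535 ≈ 1.7936e-6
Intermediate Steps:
c = -3 (c = -4 + 1 = -3)
N = -16 (N = 3 - 1*19 = 3 - 19 = -16)
J(U, k) = (-3 + U)/(-16 + k) (J(U, k) = (U - 3)/(k - 16) = (-3 + U)/(-16 + k))
I(Z, h) = -20 + h (I(Z, h) = 5*(-4) + h = -20 + h)
1/(556896 + I(J(-6, 14), 659)) = 1/(556896 + (-20 + 659)) = 1/(556896 + 639) = 1/557535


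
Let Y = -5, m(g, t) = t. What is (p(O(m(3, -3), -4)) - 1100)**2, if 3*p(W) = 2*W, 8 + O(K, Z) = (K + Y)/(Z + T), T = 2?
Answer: 10942864/9 ≈ 1.2159e+6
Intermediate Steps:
O(K, Z) = -8 + (-5 + K)/(2 + Z) (O(K, Z) = -8 + (K - 5)/(Z + 2) = -8 + (-5 + K)/(2 + Z))
p(W) = 2*W/3 (p(W) = (2*W)/3 = 2*W/3)
(p(O(m(3, -3), -4)) - 1100)**2 = (2*((-21 - 3 - 8*(-4))/(2 - 4))/3 - 1100)**2 = (2*((-21 - 3 + 32)/(-2))/3 - 1100)**2 = (2*(-1/2*8)/3 - 1100)**2 = ((2/3)*(-4) - 1100)**2 = (-8/3 - 1100)**2 = (-3308/3)**2 = 10942864/9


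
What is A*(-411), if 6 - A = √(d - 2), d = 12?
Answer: -2466 + 411*√10 ≈ -1166.3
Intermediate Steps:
A = 6 - √10 (A = 6 - √(12 - 2) = 6 - √10 ≈ 2.8377)
A*(-411) = (6 - √10)*(-411) = -2466 + 411*√10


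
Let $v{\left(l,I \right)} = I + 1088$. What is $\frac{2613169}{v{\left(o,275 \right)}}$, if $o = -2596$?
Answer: $\frac{2613169}{1363} \approx 1917.2$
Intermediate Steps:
$v{\left(l,I \right)} = 1088 + I$
$\frac{2613169}{v{\left(o,275 \right)}} = \frac{2613169}{1088 + 275} = \frac{2613169}{1363}$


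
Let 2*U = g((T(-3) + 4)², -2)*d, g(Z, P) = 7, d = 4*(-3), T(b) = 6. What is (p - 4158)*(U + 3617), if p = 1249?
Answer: -10399675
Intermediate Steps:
d = -12
U = -42 (U = (7*(-12))/2 = (½)*(-84) = -42)
(p - 4158)*(U + 3617) = (1249 - 4158)*(-42 + 3617) = -2909*3575 = -10399675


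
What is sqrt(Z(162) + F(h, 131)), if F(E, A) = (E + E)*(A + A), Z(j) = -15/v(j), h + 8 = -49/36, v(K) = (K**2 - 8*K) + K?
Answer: I*sqrt(1527309798)/558 ≈ 70.037*I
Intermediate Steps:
v(K) = K**2 - 7*K
h = -337/36 (h = -8 - 49/36 = -337/36 ≈ -9.3611)
Z(j) = -15/(j*(-7 + j)) (Z(j) = -15*1/(j*(-7 + j)) = -15/(j*(-7 + j)))
F(E, A) = 4*A*E (F(E, A) = (2*E)*(2*A) = 4*A*E)
sqrt(Z(162) + F(h, 131)) = sqrt(-15/(162*(-7 + 162)) + 4*131*(-337/36)) = sqrt(-15*1/162/155 - 44147/9) = sqrt(-15*1/162*1/155 - 44147/9) = sqrt(-1/1674 - 44147/9) = sqrt(-8211343/1674) = I*sqrt(1527309798)/558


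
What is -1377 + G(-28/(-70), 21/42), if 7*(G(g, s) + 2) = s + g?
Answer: -96521/70 ≈ -1378.9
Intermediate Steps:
G(g, s) = -2 + g/7 + s/7 (G(g, s) = -2 + (s + g)/7 = -2 + (g + s)/7 = -2 + (g/7 + s/7) = -2 + g/7 + s/7)
-1377 + G(-28/(-70), 21/42) = -1377 + (-2 + (-28/(-70))/7 + (21/42)/7) = -1377 + (-2 + (-28*(-1/70))/7 + (21*(1/42))/7) = -1377 + (-2 + (⅐)*(⅖) + (⅐)*(½)) = -1377 + (-2 + 2/35 + 1/14) = -1377 - 131/70 = -96521/70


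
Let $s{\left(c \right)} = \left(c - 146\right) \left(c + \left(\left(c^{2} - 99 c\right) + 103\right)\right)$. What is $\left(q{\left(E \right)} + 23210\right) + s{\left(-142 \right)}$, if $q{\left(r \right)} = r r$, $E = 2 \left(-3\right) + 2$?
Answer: $-9821478$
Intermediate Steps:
$s{\left(c \right)} = \left(-146 + c\right) \left(103 + c^{2} - 98 c\right)$ ($s{\left(c \right)} = \left(-146 + c\right) \left(c + \left(103 + c^{2} - 99 c\right)\right) = \left(-146 + c\right) \left(103 + c^{2} - 98 c\right)$)
$E = -4$ ($E = -6 + 2 = -4$)
$q{\left(r \right)} = r^{2}$
$\left(q{\left(E \right)} + 23210\right) + s{\left(-142 \right)} = \left(\left(-4\right)^{2} + 23210\right) + \left(-15038 + \left(-142\right)^{3} - 244 \left(-142\right)^{2} + 14411 \left(-142\right)\right) = \left(16 + 23210\right) - 9844704 = 23226 - 9844704 = -9821478$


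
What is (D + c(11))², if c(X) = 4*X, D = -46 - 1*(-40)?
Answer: 1444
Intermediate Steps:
D = -6 (D = -46 + 40 = -6)
(D + c(11))² = (-6 + 4*11)² = (-6 + 44)² = 38² = 1444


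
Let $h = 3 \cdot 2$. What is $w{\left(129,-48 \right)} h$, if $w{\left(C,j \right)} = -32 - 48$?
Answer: $-480$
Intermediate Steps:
$h = 6$
$w{\left(C,j \right)} = -80$
$w{\left(129,-48 \right)} h = \left(-80\right) 6 = -480$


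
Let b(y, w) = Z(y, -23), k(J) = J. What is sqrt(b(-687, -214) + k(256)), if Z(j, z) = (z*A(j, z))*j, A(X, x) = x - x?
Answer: 16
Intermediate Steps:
A(X, x) = 0
Z(j, z) = 0 (Z(j, z) = (z*0)*j = 0*j = 0)
b(y, w) = 0
sqrt(b(-687, -214) + k(256)) = sqrt(0 + 256) = sqrt(256) = 16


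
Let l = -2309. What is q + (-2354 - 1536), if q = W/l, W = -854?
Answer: -8981156/2309 ≈ -3889.6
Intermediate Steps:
q = 854/2309 (q = -854/(-2309) = -854*(-1/2309) = 854/2309 ≈ 0.36986)
q + (-2354 - 1536) = 854/2309 + (-2354 - 1536) = 854/2309 - 3890 = -8981156/2309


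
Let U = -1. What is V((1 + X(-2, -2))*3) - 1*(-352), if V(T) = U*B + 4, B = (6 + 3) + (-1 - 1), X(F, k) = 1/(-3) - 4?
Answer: 349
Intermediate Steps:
X(F, k) = -13/3 (X(F, k) = -1/3 - 4 = -13/3)
B = 7 (B = 9 - 2 = 7)
V(T) = -3 (V(T) = -1*7 + 4 = -7 + 4 = -3)
V((1 + X(-2, -2))*3) - 1*(-352) = -3 - 1*(-352) = -3 + 352 = 349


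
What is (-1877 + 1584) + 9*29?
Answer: -32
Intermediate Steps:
(-1877 + 1584) + 9*29 = -293 + 261 = -32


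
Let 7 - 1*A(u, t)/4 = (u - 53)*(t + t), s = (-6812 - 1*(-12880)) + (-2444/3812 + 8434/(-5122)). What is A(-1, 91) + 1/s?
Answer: 582396344189113/14804177472 ≈ 39340.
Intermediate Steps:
s = 14804177472/2440633 (s = (-6812 + 12880) + (-2444*1/3812 + 8434*(-1/5122)) = 6068 + (-611/953 - 4217/2561) = 6068 - 5583572/2440633 = 14804177472/2440633 ≈ 6065.7)
A(u, t) = 28 - 8*t*(-53 + u) (A(u, t) = 28 - 4*(u - 53)*(t + t) = 28 - 4*(-53 + u)*2*t = 28 - 8*t*(-53 + u))
A(-1, 91) + 1/s = (28 + 424*91 - 8*91*(-1)) + 1/(14804177472/2440633) = (28 + 38584 + 728) + 2440633/14804177472 = 39340 + 2440633/14804177472 = 582396344189113/14804177472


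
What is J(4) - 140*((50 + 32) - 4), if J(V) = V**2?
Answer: -10904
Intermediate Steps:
J(4) - 140*((50 + 32) - 4) = 4**2 - 140*((50 + 32) - 4) = 16 - 140*(82 - 4) = 16 - 140*78 = 16 - 10920 = -10904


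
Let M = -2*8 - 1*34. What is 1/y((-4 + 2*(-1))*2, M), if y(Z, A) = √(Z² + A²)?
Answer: √661/1322 ≈ 0.019448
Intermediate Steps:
M = -50 (M = -16 - 34 = -50)
y(Z, A) = √(A² + Z²)
1/y((-4 + 2*(-1))*2, M) = 1/(√((-50)² + ((-4 + 2*(-1))*2)²)) = 1/(√(2500 + ((-4 - 2)*2)²)) = 1/(√(2500 + (-6*2)²)) = 1/(√(2500 + (-12)²)) = 1/(√(2500 + 144)) = 1/(√2644) = 1/(2*√661) = √661/1322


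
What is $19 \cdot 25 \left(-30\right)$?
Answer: $-14250$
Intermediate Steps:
$19 \cdot 25 \left(-30\right) = 475 \left(-30\right) = -14250$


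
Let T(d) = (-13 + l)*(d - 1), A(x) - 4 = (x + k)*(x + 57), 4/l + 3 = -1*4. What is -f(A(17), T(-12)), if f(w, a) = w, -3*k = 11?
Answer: -2972/3 ≈ -990.67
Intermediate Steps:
k = -11/3 (k = -⅓*11 = -11/3 ≈ -3.6667)
l = -4/7 (l = 4/(-3 - 1*4) = 4/(-3 - 4) = 4/(-7) = 4*(-⅐) = -4/7 ≈ -0.57143)
A(x) = 4 + (57 + x)*(-11/3 + x) (A(x) = 4 + (x - 11/3)*(x + 57) = 4 + (-11/3 + x)*(57 + x) = 4 + (57 + x)*(-11/3 + x))
T(d) = 95/7 - 95*d/7 (T(d) = (-13 - 4/7)*(d - 1) = -95*(-1 + d)/7 = 95/7 - 95*d/7)
-f(A(17), T(-12)) = -(-205 + 17² + (160/3)*17) = -(-205 + 289 + 2720/3) = -1*2972/3 = -2972/3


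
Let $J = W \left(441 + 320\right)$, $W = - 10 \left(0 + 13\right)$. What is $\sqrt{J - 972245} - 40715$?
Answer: $-40715 + 5 i \sqrt{42847} \approx -40715.0 + 1035.0 i$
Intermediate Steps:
$W = -130$ ($W = \left(-10\right) 13 = -130$)
$J = -98930$ ($J = - 130 \left(441 + 320\right) = \left(-130\right) 761 = -98930$)
$\sqrt{J - 972245} - 40715 = \sqrt{-98930 - 972245} - 40715 = \sqrt{-1071175} - 40715 = 5 i \sqrt{42847} - 40715 = -40715 + 5 i \sqrt{42847}$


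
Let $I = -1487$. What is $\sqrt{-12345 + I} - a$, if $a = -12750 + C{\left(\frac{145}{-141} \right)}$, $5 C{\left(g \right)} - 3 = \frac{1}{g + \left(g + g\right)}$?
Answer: $\frac{9243362}{725} + 2 i \sqrt{3458} \approx 12749.0 + 117.61 i$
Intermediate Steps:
$C{\left(g \right)} = \frac{3}{5} + \frac{1}{15 g}$ ($C{\left(g \right)} = \frac{3}{5} + \frac{1}{5 \left(g + \left(g + g\right)\right)} = \frac{3}{5} + \frac{1}{5 \left(g + 2 g\right)} = \frac{3}{5} + \frac{1}{5 \cdot 3 g} = \frac{3}{5} + \frac{\frac{1}{3} \frac{1}{g}}{5} = \frac{3}{5} + \frac{1}{15 g}$)
$a = - \frac{9243362}{725}$ ($a = -12750 + \frac{1 + 9 \frac{145}{-141}}{15 \frac{145}{-141}} = -12750 + \frac{1 + 9 \cdot 145 \left(- \frac{1}{141}\right)}{15 \cdot 145 \left(- \frac{1}{141}\right)} = -12750 + \frac{1 + 9 \left(- \frac{145}{141}\right)}{15 \left(- \frac{145}{141}\right)} = -12750 + \frac{1}{15} \left(- \frac{141}{145}\right) \left(1 - \frac{435}{47}\right) = -12750 + \frac{1}{15} \left(- \frac{141}{145}\right) \left(- \frac{388}{47}\right) = -12750 + \frac{388}{725} = - \frac{9243362}{725} \approx -12749.0$)
$\sqrt{-12345 + I} - a = \sqrt{-12345 - 1487} - - \frac{9243362}{725} = \sqrt{-13832} + \frac{9243362}{725} = 2 i \sqrt{3458} + \frac{9243362}{725} = \frac{9243362}{725} + 2 i \sqrt{3458}$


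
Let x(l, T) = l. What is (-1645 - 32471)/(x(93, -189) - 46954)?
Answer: 34116/46861 ≈ 0.72803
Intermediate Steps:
(-1645 - 32471)/(x(93, -189) - 46954) = (-1645 - 32471)/(93 - 46954) = -34116/(-46861) = -34116*(-1/46861) = 34116/46861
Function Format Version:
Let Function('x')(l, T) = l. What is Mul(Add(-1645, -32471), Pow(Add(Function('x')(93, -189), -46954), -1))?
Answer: Rational(34116, 46861) ≈ 0.72803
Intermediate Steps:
Mul(Add(-1645, -32471), Pow(Add(Function('x')(93, -189), -46954), -1)) = Mul(Add(-1645, -32471), Pow(Add(93, -46954), -1)) = Mul(-34116, Pow(-46861, -1)) = Mul(-34116, Rational(-1, 46861)) = Rational(34116, 46861)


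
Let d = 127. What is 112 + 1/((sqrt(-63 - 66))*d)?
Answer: 112 - I*sqrt(129)/16383 ≈ 112.0 - 0.00069327*I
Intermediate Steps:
112 + 1/((sqrt(-63 - 66))*d) = 112 + 1/(sqrt(-63 - 66)*127) = 112 + (1/127)/sqrt(-129) = 112 + (1/127)/(I*sqrt(129)) = 112 - I*sqrt(129)/129*(1/127) = 112 - I*sqrt(129)/16383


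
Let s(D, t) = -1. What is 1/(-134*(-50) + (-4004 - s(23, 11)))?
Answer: 1/2697 ≈ 0.00037078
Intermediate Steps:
1/(-134*(-50) + (-4004 - s(23, 11))) = 1/(-134*(-50) + (-4004 - 1*(-1))) = 1/(6700 + (-4004 + 1)) = 1/(6700 - 4003) = 1/2697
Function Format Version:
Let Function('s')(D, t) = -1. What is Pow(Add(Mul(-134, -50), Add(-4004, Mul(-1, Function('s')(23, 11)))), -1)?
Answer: Rational(1, 2697) ≈ 0.00037078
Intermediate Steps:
Pow(Add(Mul(-134, -50), Add(-4004, Mul(-1, Function('s')(23, 11)))), -1) = Pow(Add(Mul(-134, -50), Add(-4004, Mul(-1, -1))), -1) = Pow(Add(6700, Add(-4004, 1)), -1) = Pow(Add(6700, -4003), -1) = Pow(2697, -1) = Rational(1, 2697)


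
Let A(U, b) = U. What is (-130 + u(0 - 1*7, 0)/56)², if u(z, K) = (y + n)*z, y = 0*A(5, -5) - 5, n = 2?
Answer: 1075369/64 ≈ 16803.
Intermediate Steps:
y = -5 (y = 0*5 - 5 = 0 - 5 = -5)
u(z, K) = -3*z (u(z, K) = (-5 + 2)*z = -3*z)
(-130 + u(0 - 1*7, 0)/56)² = (-130 - 3*(0 - 1*7)/56)² = (-130 - 3*(0 - 7)*(1/56))² = (-130 - 3*(-7)*(1/56))² = (-130 + 21*(1/56))² = (-130 + 3/8)² = (-1037/8)² = 1075369/64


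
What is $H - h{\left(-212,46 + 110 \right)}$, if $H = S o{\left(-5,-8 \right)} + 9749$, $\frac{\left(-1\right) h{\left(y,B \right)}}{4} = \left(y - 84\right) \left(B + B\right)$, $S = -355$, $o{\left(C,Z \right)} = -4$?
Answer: $-358239$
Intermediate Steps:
$h{\left(y,B \right)} = - 8 B \left(-84 + y\right)$ ($h{\left(y,B \right)} = - 4 \left(y - 84\right) \left(B + B\right) = - 4 \left(-84 + y\right) 2 B = - 4 \cdot 2 B \left(-84 + y\right) = - 8 B \left(-84 + y\right)$)
$H = 11169$ ($H = \left(-355\right) \left(-4\right) + 9749 = 1420 + 9749 = 11169$)
$H - h{\left(-212,46 + 110 \right)} = 11169 - 8 \left(46 + 110\right) \left(84 - -212\right) = 11169 - 8 \cdot 156 \left(84 + 212\right) = 11169 - 8 \cdot 156 \cdot 296 = 11169 - 369408 = -358239$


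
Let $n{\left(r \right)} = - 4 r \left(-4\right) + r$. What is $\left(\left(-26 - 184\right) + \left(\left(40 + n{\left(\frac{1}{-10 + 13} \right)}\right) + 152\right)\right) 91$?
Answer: $- \frac{3367}{3} \approx -1122.3$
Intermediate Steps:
$n{\left(r \right)} = 17 r$ ($n{\left(r \right)} = 16 r + r = 17 r$)
$\left(\left(-26 - 184\right) + \left(\left(40 + n{\left(\frac{1}{-10 + 13} \right)}\right) + 152\right)\right) 91 = \left(\left(-26 - 184\right) + \left(\left(40 + \frac{17}{-10 + 13}\right) + 152\right)\right) 91 = \left(\left(-26 - 184\right) + \left(\left(40 + \frac{17}{3}\right) + 152\right)\right) 91 = \left(-210 + \left(\left(40 + 17 \cdot \frac{1}{3}\right) + 152\right)\right) 91 = \left(-210 + \left(\left(40 + \frac{17}{3}\right) + 152\right)\right) 91 = \left(-210 + \left(\frac{137}{3} + 152\right)\right) 91 = \left(-210 + \frac{593}{3}\right) 91 = \left(- \frac{37}{3}\right) 91 = - \frac{3367}{3}$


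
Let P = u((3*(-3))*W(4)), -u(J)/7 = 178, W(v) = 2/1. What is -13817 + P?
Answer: -15063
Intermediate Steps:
W(v) = 2 (W(v) = 2*1 = 2)
u(J) = -1246 (u(J) = -7*178 = -1246)
P = -1246
-13817 + P = -13817 - 1246 = -15063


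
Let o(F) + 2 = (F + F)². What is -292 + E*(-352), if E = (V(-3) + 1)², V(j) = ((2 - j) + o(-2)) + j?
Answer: -102020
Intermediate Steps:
o(F) = -2 + 4*F² (o(F) = -2 + (F + F)² = -2 + (2*F)² = -2 + 4*F²)
V(j) = 16 (V(j) = ((2 - j) + (-2 + 4*(-2)²)) + j = ((2 - j) + (-2 + 4*4)) + j = ((2 - j) + (-2 + 16)) + j = ((2 - j) + 14) + j = (16 - j) + j = 16)
E = 289 (E = (16 + 1)² = 17² = 289)
-292 + E*(-352) = -292 + 289*(-352) = -292 - 101728 = -102020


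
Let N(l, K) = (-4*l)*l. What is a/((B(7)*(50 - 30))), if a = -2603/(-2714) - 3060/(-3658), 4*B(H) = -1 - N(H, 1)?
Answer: 11621/6310050 ≈ 0.0018417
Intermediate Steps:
N(l, K) = -4*l²
B(H) = -¼ + H² (B(H) = (-1 - (-4)*H²)/4 = (-1 + 4*H²)/4 = -¼ + H²)
a = 151073/84134 (a = -2603*(-1/2714) - 3060*(-1/3658) = 2603/2714 + 1530/1829 = 151073/84134 ≈ 1.7956)
a/((B(7)*(50 - 30))) = 151073/(84134*(((-¼ + 7²)*(50 - 30)))) = 151073/(84134*(((-¼ + 49)*20))) = 151073/(84134*(((195/4)*20))) = (151073/84134)/975 = (151073/84134)*(1/975) = 11621/6310050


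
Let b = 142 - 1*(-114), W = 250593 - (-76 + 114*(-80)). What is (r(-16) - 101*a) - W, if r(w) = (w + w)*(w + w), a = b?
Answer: -284621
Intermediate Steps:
W = 259789 (W = 250593 - (-76 - 9120) = 250593 - 1*(-9196) = 250593 + 9196 = 259789)
b = 256 (b = 142 + 114 = 256)
a = 256
r(w) = 4*w**2 (r(w) = (2*w)*(2*w) = 4*w**2)
(r(-16) - 101*a) - W = (4*(-16)**2 - 101*256) - 1*259789 = (4*256 - 25856) - 259789 = (1024 - 25856) - 259789 = -24832 - 259789 = -284621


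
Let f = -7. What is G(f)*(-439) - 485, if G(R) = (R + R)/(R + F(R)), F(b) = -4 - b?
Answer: -4043/2 ≈ -2021.5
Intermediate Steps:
G(R) = -R/2 (G(R) = (R + R)/(R + (-4 - R)) = (2*R)/(-4) = (2*R)*(-¼) = -R/2)
G(f)*(-439) - 485 = -½*(-7)*(-439) - 485 = (7/2)*(-439) - 485 = -3073/2 - 485 = -4043/2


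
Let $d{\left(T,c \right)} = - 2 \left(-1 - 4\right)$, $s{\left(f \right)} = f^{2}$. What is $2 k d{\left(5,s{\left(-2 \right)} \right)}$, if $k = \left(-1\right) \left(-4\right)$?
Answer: $80$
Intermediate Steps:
$d{\left(T,c \right)} = 10$ ($d{\left(T,c \right)} = \left(-2\right) \left(-5\right) = 10$)
$k = 4$
$2 k d{\left(5,s{\left(-2 \right)} \right)} = 2 \cdot 4 \cdot 10 = 8 \cdot 10 = 80$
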